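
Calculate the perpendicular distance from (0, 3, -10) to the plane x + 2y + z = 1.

distance = |a·x₀ + b·y₀ + c·z₀ - d| / √(a² + b² + c²)
  = |1·0 + 2·3 + 1·(-10) - 1| / √(1² + 2² + 1²)
  = |0 + 6 - 10 - 1| / √(1 + 4 + 1)
  = |-5| / √6
  = 5 / 2.449
  ≈ 2.041

2.041


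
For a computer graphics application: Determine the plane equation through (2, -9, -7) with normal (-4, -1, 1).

The plane through P with normal n = (a, b, c) satisfies n·(r - P) = 0,
i.e. ax + by + cz = a·x₀ + b·y₀ + c·z₀.
d = (-4)·2 + (-1)·(-9) + 1·(-7)
  = -8 + 9 - 7
  = -6
Equation: -4x - y + z = -6

-4x - y + z = -6


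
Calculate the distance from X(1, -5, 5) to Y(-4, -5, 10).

d = √[(x₂-x₁)² + (y₂-y₁)² + (z₂-z₁)²]
  = √[(-5)² + 0² + 5²]
  = √[25 + 0 + 25]
  = √50
  ≈ 7.071

7.071


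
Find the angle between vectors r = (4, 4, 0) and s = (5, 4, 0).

r·s = 4·5 + 4·4 + 0·0 = 20 + 16 + 0 = 36
|r| = √(4² + 4² + 0²) = √32 ≈ 5.657
|s| = √(5² + 4² + 0²) = √41 ≈ 6.403
cos θ = (r·s)/(|r||s|) = 36/(5.657·6.403) ≈ 0.9939
θ = arccos(0.9939) ≈ 6.34°

6.34°


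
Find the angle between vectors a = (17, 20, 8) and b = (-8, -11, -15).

a·b = 17·(-8) + 20·(-11) + 8·(-15) = -136 - 220 - 120 = -476
|a| = √(17² + 20² + 8²) = √753 ≈ 27.44
|b| = √((-8)² + (-11)² + (-15)²) = √410 ≈ 20.25
cos θ = (a·b)/(|a||b|) = -476/(27.44·20.25) ≈ -0.8567
θ = arccos(-0.8567) ≈ 148.9°

148.9°


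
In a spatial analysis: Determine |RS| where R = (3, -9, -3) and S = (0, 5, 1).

d = √[(x₂-x₁)² + (y₂-y₁)² + (z₂-z₁)²]
  = √[(-3)² + 14² + 4²]
  = √[9 + 196 + 16]
  = √221
  ≈ 14.87

14.87


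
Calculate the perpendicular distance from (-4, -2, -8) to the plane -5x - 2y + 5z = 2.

distance = |a·x₀ + b·y₀ + c·z₀ - d| / √(a² + b² + c²)
  = |(-5)·(-4) + (-2)·(-2) + 5·(-8) - 2| / √((-5)² + (-2)² + 5²)
  = |20 + 4 - 40 - 2| / √(25 + 4 + 25)
  = |-18| / √54
  = 18 / 7.348
  ≈ 2.449

2.449


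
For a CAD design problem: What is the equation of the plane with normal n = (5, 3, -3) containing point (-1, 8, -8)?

The plane through P with normal n = (a, b, c) satisfies n·(r - P) = 0,
i.e. ax + by + cz = a·x₀ + b·y₀ + c·z₀.
d = 5·(-1) + 3·8 + (-3)·(-8)
  = -5 + 24 + 24
  = 43
Equation: 5x + 3y - 3z = 43

5x + 3y - 3z = 43


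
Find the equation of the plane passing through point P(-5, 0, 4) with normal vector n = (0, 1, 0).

The plane through P with normal n = (a, b, c) satisfies n·(r - P) = 0,
i.e. ax + by + cz = a·x₀ + b·y₀ + c·z₀.
d = 0·(-5) + 1·0 + 0·4
  = 0 + 0 + 0
  = 0
Equation: y = 0

y = 0


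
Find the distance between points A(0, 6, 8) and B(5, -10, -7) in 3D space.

d = √[(x₂-x₁)² + (y₂-y₁)² + (z₂-z₁)²]
  = √[5² + (-16)² + (-15)²]
  = √[25 + 256 + 225]
  = √506
  ≈ 22.49

22.49


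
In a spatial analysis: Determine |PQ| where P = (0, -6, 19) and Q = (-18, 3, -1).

d = √[(x₂-x₁)² + (y₂-y₁)² + (z₂-z₁)²]
  = √[(-18)² + 9² + (-20)²]
  = √[324 + 81 + 400]
  = √805
  ≈ 28.37

28.37


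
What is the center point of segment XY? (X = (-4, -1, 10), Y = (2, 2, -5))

M = ((x₁+x₂)/2, (y₁+y₂)/2, (z₁+z₂)/2)
  = ((-4 + 2)/2, (-1 + 2)/2, (10 - 5)/2)
  = (-2/2, 1/2, 5/2)
  = (-1, 0.5, 2.5)

(-1, 0.5, 2.5)


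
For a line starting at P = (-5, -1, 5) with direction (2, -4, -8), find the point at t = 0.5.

P(t) = P + t·d
  = (-5 + 2·0.5, -1 + (-4)·0.5, 5 + (-8)·0.5)
  = (-5 + 1, -1 - 2, 5 - 4)
  = (-4, -3, 1)

(-4, -3, 1)


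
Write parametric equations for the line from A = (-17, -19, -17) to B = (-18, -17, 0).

Direction vector d = B - A = (-18 + 17, -17 + 19, 0 + 17) = (-1, 2, 17)
Parametric form r = A + t·d:
x = -17 - t, y = -19 + 2t, z = -17 + 17t

x = -17 - t, y = -19 + 2t, z = -17 + 17t


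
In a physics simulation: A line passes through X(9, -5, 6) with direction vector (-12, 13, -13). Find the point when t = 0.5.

P(t) = X + t·d
  = (9 + (-12)·0.5, -5 + 13·0.5, 6 + (-13)·0.5)
  = (9 - 6, -5 + 6.5, 6 - 6.5)
  = (3, 1.5, -0.5)

(3, 1.5, -0.5)


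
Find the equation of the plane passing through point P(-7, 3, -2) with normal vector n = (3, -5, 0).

The plane through P with normal n = (a, b, c) satisfies n·(r - P) = 0,
i.e. ax + by + cz = a·x₀ + b·y₀ + c·z₀.
d = 3·(-7) + (-5)·3 + 0·(-2)
  = -21 - 15 + 0
  = -36
Equation: 3x - 5y = -36

3x - 5y = -36


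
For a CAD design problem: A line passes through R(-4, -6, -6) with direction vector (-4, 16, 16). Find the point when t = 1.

P(t) = R + t·d
  = (-4 + (-4)·1, -6 + 16·1, -6 + 16·1)
  = (-4 - 4, -6 + 16, -6 + 16)
  = (-8, 10, 10)

(-8, 10, 10)


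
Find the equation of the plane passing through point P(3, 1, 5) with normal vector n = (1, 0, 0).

The plane through P with normal n = (a, b, c) satisfies n·(r - P) = 0,
i.e. ax + by + cz = a·x₀ + b·y₀ + c·z₀.
d = 1·3 + 0·1 + 0·5
  = 3 + 0 + 0
  = 3
Equation: x = 3

x = 3


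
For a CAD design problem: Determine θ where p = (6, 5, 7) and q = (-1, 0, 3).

p·q = 6·(-1) + 5·0 + 7·3 = -6 + 0 + 21 = 15
|p| = √(6² + 5² + 7²) = √110 ≈ 10.49
|q| = √((-1)² + 0² + 3²) = √10 ≈ 3.162
cos θ = (p·q)/(|p||q|) = 15/(10.49·3.162) ≈ 0.4523
θ = arccos(0.4523) ≈ 63.11°

63.11°


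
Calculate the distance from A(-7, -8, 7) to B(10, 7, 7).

d = √[(x₂-x₁)² + (y₂-y₁)² + (z₂-z₁)²]
  = √[17² + 15² + 0²]
  = √[289 + 225 + 0]
  = √514
  ≈ 22.67

22.67


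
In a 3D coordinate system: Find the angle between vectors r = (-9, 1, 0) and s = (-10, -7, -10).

r·s = (-9)·(-10) + 1·(-7) + 0·(-10) = 90 - 7 + 0 = 83
|r| = √((-9)² + 1² + 0²) = √82 ≈ 9.055
|s| = √((-10)² + (-7)² + (-10)²) = √249 ≈ 15.78
cos θ = (r·s)/(|r||s|) = 83/(9.055·15.78) ≈ 0.5809
θ = arccos(0.5809) ≈ 54.49°

54.49°


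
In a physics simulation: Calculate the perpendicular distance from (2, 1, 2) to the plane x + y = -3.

distance = |a·x₀ + b·y₀ + c·z₀ - d| / √(a² + b² + c²)
  = |1·2 + 1·1 + 0·2 - (-3)| / √(1² + 1² + 0²)
  = |2 + 1 + 0 + 3| / √(1 + 1 + 0)
  = |6| / √2
  = 6 / 1.414
  ≈ 4.243

4.243


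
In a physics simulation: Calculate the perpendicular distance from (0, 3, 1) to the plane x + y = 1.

distance = |a·x₀ + b·y₀ + c·z₀ - d| / √(a² + b² + c²)
  = |1·0 + 1·3 + 0·1 - 1| / √(1² + 1² + 0²)
  = |0 + 3 + 0 - 1| / √(1 + 1 + 0)
  = |2| / √2
  = 2 / 1.414
  ≈ 1.414

1.414


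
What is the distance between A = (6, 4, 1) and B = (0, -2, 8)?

d = √[(x₂-x₁)² + (y₂-y₁)² + (z₂-z₁)²]
  = √[(-6)² + (-6)² + 7²]
  = √[36 + 36 + 49]
  = √121
  ≈ 11

11


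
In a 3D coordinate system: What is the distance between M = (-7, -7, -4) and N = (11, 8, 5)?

d = √[(x₂-x₁)² + (y₂-y₁)² + (z₂-z₁)²]
  = √[18² + 15² + 9²]
  = √[324 + 225 + 81]
  = √630
  ≈ 25.1

25.1


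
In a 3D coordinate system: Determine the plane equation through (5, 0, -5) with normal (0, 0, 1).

The plane through P with normal n = (a, b, c) satisfies n·(r - P) = 0,
i.e. ax + by + cz = a·x₀ + b·y₀ + c·z₀.
d = 0·5 + 0·0 + 1·(-5)
  = 0 + 0 - 5
  = -5
Equation: z = -5

z = -5


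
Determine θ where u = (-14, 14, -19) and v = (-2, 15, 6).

u·v = (-14)·(-2) + 14·15 + (-19)·6 = 28 + 210 - 114 = 124
|u| = √((-14)² + 14² + (-19)²) = √753 ≈ 27.44
|v| = √((-2)² + 15² + 6²) = √265 ≈ 16.28
cos θ = (u·v)/(|u||v|) = 124/(27.44·16.28) ≈ 0.2776
θ = arccos(0.2776) ≈ 73.88°

73.88°


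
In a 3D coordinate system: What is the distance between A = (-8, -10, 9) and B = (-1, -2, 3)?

d = √[(x₂-x₁)² + (y₂-y₁)² + (z₂-z₁)²]
  = √[7² + 8² + (-6)²]
  = √[49 + 64 + 36]
  = √149
  ≈ 12.21

12.21


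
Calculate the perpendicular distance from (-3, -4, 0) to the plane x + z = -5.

distance = |a·x₀ + b·y₀ + c·z₀ - d| / √(a² + b² + c²)
  = |1·(-3) + 0·(-4) + 1·0 - (-5)| / √(1² + 0² + 1²)
  = |-3 + 0 + 0 + 5| / √(1 + 0 + 1)
  = |2| / √2
  = 2 / 1.414
  ≈ 1.414

1.414


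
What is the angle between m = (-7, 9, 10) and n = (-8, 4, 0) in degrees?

m·n = (-7)·(-8) + 9·4 + 10·0 = 56 + 36 + 0 = 92
|m| = √((-7)² + 9² + 10²) = √230 ≈ 15.17
|n| = √((-8)² + 4² + 0²) = √80 ≈ 8.944
cos θ = (m·n)/(|m||n|) = 92/(15.17·8.944) ≈ 0.6782
θ = arccos(0.6782) ≈ 47.29°

47.29°


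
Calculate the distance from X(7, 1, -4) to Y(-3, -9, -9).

d = √[(x₂-x₁)² + (y₂-y₁)² + (z₂-z₁)²]
  = √[(-10)² + (-10)² + (-5)²]
  = √[100 + 100 + 25]
  = √225
  ≈ 15

15


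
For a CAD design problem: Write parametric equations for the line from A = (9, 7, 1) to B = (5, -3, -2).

Direction vector d = B - A = (5 - 9, -3 - 7, -2 - 1) = (-4, -10, -3)
Parametric form r = A + t·d:
x = 9 - 4t, y = 7 - 10t, z = 1 - 3t

x = 9 - 4t, y = 7 - 10t, z = 1 - 3t


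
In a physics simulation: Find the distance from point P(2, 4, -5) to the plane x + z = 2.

distance = |a·x₀ + b·y₀ + c·z₀ - d| / √(a² + b² + c²)
  = |1·2 + 0·4 + 1·(-5) - 2| / √(1² + 0² + 1²)
  = |2 + 0 - 5 - 2| / √(1 + 0 + 1)
  = |-5| / √2
  = 5 / 1.414
  ≈ 3.536

3.536


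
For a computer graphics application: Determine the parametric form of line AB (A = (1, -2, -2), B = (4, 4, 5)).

Direction vector d = B - A = (4 - 1, 4 + 2, 5 + 2) = (3, 6, 7)
Parametric form r = A + t·d:
x = 1 + 3t, y = -2 + 6t, z = -2 + 7t

x = 1 + 3t, y = -2 + 6t, z = -2 + 7t


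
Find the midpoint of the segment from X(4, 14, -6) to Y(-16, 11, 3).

M = ((x₁+x₂)/2, (y₁+y₂)/2, (z₁+z₂)/2)
  = ((4 - 16)/2, (14 + 11)/2, (-6 + 3)/2)
  = (-12/2, 25/2, -3/2)
  = (-6, 12.5, -1.5)

(-6, 12.5, -1.5)


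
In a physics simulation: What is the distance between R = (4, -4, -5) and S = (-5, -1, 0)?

d = √[(x₂-x₁)² + (y₂-y₁)² + (z₂-z₁)²]
  = √[(-9)² + 3² + 5²]
  = √[81 + 9 + 25]
  = √115
  ≈ 10.72

10.72


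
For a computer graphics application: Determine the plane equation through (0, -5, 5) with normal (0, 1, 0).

The plane through P with normal n = (a, b, c) satisfies n·(r - P) = 0,
i.e. ax + by + cz = a·x₀ + b·y₀ + c·z₀.
d = 0·0 + 1·(-5) + 0·5
  = 0 - 5 + 0
  = -5
Equation: y = -5

y = -5


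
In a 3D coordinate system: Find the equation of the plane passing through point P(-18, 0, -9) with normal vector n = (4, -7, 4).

The plane through P with normal n = (a, b, c) satisfies n·(r - P) = 0,
i.e. ax + by + cz = a·x₀ + b·y₀ + c·z₀.
d = 4·(-18) + (-7)·0 + 4·(-9)
  = -72 + 0 - 36
  = -108
Equation: 4x - 7y + 4z = -108

4x - 7y + 4z = -108


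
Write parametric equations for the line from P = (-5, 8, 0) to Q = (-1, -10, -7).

Direction vector d = Q - P = (-1 + 5, -10 - 8, -7 + 0) = (4, -18, -7)
Parametric form r = P + t·d:
x = -5 + 4t, y = 8 - 18t, z = 0 - 7t

x = -5 + 4t, y = 8 - 18t, z = 0 - 7t


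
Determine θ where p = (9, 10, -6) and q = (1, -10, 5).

p·q = 9·1 + 10·(-10) + (-6)·5 = 9 - 100 - 30 = -121
|p| = √(9² + 10² + (-6)²) = √217 ≈ 14.73
|q| = √(1² + (-10)² + 5²) = √126 ≈ 11.22
cos θ = (p·q)/(|p||q|) = -121/(14.73·11.22) ≈ -0.7318
θ = arccos(-0.7318) ≈ 137°

137°


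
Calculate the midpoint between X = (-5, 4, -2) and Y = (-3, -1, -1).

M = ((x₁+x₂)/2, (y₁+y₂)/2, (z₁+z₂)/2)
  = ((-5 - 3)/2, (4 - 1)/2, (-2 - 1)/2)
  = (-8/2, 3/2, -3/2)
  = (-4, 1.5, -1.5)

(-4, 1.5, -1.5)


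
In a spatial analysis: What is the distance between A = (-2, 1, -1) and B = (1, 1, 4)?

d = √[(x₂-x₁)² + (y₂-y₁)² + (z₂-z₁)²]
  = √[3² + 0² + 5²]
  = √[9 + 0 + 25]
  = √34
  ≈ 5.831

5.831


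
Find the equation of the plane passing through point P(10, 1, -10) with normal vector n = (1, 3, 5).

The plane through P with normal n = (a, b, c) satisfies n·(r - P) = 0,
i.e. ax + by + cz = a·x₀ + b·y₀ + c·z₀.
d = 1·10 + 3·1 + 5·(-10)
  = 10 + 3 - 50
  = -37
Equation: x + 3y + 5z = -37

x + 3y + 5z = -37


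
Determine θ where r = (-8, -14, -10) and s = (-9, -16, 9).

r·s = (-8)·(-9) + (-14)·(-16) + (-10)·9 = 72 + 224 - 90 = 206
|r| = √((-8)² + (-14)² + (-10)²) = √360 ≈ 18.97
|s| = √((-9)² + (-16)² + 9²) = √418 ≈ 20.45
cos θ = (r·s)/(|r||s|) = 206/(18.97·20.45) ≈ 0.531
θ = arccos(0.531) ≈ 57.92°

57.92°


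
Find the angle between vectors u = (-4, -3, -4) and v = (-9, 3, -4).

u·v = (-4)·(-9) + (-3)·3 + (-4)·(-4) = 36 - 9 + 16 = 43
|u| = √((-4)² + (-3)² + (-4)²) = √41 ≈ 6.403
|v| = √((-9)² + 3² + (-4)²) = √106 ≈ 10.3
cos θ = (u·v)/(|u||v|) = 43/(6.403·10.3) ≈ 0.6523
θ = arccos(0.6523) ≈ 49.29°

49.29°


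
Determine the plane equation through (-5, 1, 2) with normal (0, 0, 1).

The plane through P with normal n = (a, b, c) satisfies n·(r - P) = 0,
i.e. ax + by + cz = a·x₀ + b·y₀ + c·z₀.
d = 0·(-5) + 0·1 + 1·2
  = 0 + 0 + 2
  = 2
Equation: z = 2

z = 2


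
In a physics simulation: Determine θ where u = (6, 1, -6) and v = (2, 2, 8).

u·v = 6·2 + 1·2 + (-6)·8 = 12 + 2 - 48 = -34
|u| = √(6² + 1² + (-6)²) = √73 ≈ 8.544
|v| = √(2² + 2² + 8²) = √72 ≈ 8.485
cos θ = (u·v)/(|u||v|) = -34/(8.544·8.485) ≈ -0.469
θ = arccos(-0.469) ≈ 118°

118°


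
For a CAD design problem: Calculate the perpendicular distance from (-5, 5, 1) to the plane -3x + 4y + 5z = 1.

distance = |a·x₀ + b·y₀ + c·z₀ - d| / √(a² + b² + c²)
  = |(-3)·(-5) + 4·5 + 5·1 - 1| / √((-3)² + 4² + 5²)
  = |15 + 20 + 5 - 1| / √(9 + 16 + 25)
  = |39| / √50
  = 39 / 7.071
  ≈ 5.515

5.515


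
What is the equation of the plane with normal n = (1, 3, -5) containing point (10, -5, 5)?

The plane through P with normal n = (a, b, c) satisfies n·(r - P) = 0,
i.e. ax + by + cz = a·x₀ + b·y₀ + c·z₀.
d = 1·10 + 3·(-5) + (-5)·5
  = 10 - 15 - 25
  = -30
Equation: x + 3y - 5z = -30

x + 3y - 5z = -30


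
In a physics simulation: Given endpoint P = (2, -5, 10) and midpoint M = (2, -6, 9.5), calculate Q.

Q = 2M - P
  = (2·2 - 2, 2·(-6) - (-5), 2·9.5 - 10)
  = (4 - 2, -12 + 5, 19 - 10)
  = (2, -7, 9)

(2, -7, 9)


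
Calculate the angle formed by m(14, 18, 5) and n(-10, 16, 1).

m·n = 14·(-10) + 18·16 + 5·1 = -140 + 288 + 5 = 153
|m| = √(14² + 18² + 5²) = √545 ≈ 23.35
|n| = √((-10)² + 16² + 1²) = √357 ≈ 18.89
cos θ = (m·n)/(|m||n|) = 153/(23.35·18.89) ≈ 0.3469
θ = arccos(0.3469) ≈ 69.7°

69.7°


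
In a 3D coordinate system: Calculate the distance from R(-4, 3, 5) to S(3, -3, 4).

d = √[(x₂-x₁)² + (y₂-y₁)² + (z₂-z₁)²]
  = √[7² + (-6)² + (-1)²]
  = √[49 + 36 + 1]
  = √86
  ≈ 9.274

9.274


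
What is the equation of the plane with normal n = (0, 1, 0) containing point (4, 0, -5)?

The plane through P with normal n = (a, b, c) satisfies n·(r - P) = 0,
i.e. ax + by + cz = a·x₀ + b·y₀ + c·z₀.
d = 0·4 + 1·0 + 0·(-5)
  = 0 + 0 + 0
  = 0
Equation: y = 0

y = 0


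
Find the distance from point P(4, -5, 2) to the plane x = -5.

distance = |a·x₀ + b·y₀ + c·z₀ - d| / √(a² + b² + c²)
  = |1·4 + 0·(-5) + 0·2 - (-5)| / √(1² + 0² + 0²)
  = |4 + 0 + 0 + 5| / √(1 + 0 + 0)
  = |9| / √1
  = 9 / 1
  ≈ 9

9


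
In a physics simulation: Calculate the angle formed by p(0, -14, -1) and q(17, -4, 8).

p·q = 0·17 + (-14)·(-4) + (-1)·8 = 0 + 56 - 8 = 48
|p| = √(0² + (-14)² + (-1)²) = √197 ≈ 14.04
|q| = √(17² + (-4)² + 8²) = √369 ≈ 19.21
cos θ = (p·q)/(|p||q|) = 48/(14.04·19.21) ≈ 0.178
θ = arccos(0.178) ≈ 79.74°

79.74°


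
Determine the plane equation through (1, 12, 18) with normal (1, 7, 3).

The plane through P with normal n = (a, b, c) satisfies n·(r - P) = 0,
i.e. ax + by + cz = a·x₀ + b·y₀ + c·z₀.
d = 1·1 + 7·12 + 3·18
  = 1 + 84 + 54
  = 139
Equation: x + 7y + 3z = 139

x + 7y + 3z = 139


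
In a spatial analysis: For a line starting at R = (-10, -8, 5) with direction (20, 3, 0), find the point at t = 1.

P(t) = R + t·d
  = (-10 + 20·1, -8 + 3·1, 5 + 0·1)
  = (-10 + 20, -8 + 3, 5 + 0)
  = (10, -5, 5)

(10, -5, 5)


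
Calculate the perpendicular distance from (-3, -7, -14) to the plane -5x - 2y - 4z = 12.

distance = |a·x₀ + b·y₀ + c·z₀ - d| / √(a² + b² + c²)
  = |(-5)·(-3) + (-2)·(-7) + (-4)·(-14) - 12| / √((-5)² + (-2)² + (-4)²)
  = |15 + 14 + 56 - 12| / √(25 + 4 + 16)
  = |73| / √45
  = 73 / 6.708
  ≈ 10.88

10.88


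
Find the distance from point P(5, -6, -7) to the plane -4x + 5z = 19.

distance = |a·x₀ + b·y₀ + c·z₀ - d| / √(a² + b² + c²)
  = |(-4)·5 + 0·(-6) + 5·(-7) - 19| / √((-4)² + 0² + 5²)
  = |-20 + 0 - 35 - 19| / √(16 + 0 + 25)
  = |-74| / √41
  = 74 / 6.403
  ≈ 11.56

11.56


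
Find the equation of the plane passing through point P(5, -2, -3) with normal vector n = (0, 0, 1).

The plane through P with normal n = (a, b, c) satisfies n·(r - P) = 0,
i.e. ax + by + cz = a·x₀ + b·y₀ + c·z₀.
d = 0·5 + 0·(-2) + 1·(-3)
  = 0 + 0 - 3
  = -3
Equation: z = -3

z = -3


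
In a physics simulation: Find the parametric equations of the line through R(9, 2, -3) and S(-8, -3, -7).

Direction vector d = S - R = (-8 - 9, -3 - 2, -7 + 3) = (-17, -5, -4)
Parametric form r = R + t·d:
x = 9 - 17t, y = 2 - 5t, z = -3 - 4t

x = 9 - 17t, y = 2 - 5t, z = -3 - 4t


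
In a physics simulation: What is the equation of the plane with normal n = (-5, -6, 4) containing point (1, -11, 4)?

The plane through P with normal n = (a, b, c) satisfies n·(r - P) = 0,
i.e. ax + by + cz = a·x₀ + b·y₀ + c·z₀.
d = (-5)·1 + (-6)·(-11) + 4·4
  = -5 + 66 + 16
  = 77
Equation: -5x - 6y + 4z = 77

-5x - 6y + 4z = 77


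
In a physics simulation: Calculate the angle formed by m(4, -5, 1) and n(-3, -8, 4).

m·n = 4·(-3) + (-5)·(-8) + 1·4 = -12 + 40 + 4 = 32
|m| = √(4² + (-5)² + 1²) = √42 ≈ 6.481
|n| = √((-3)² + (-8)² + 4²) = √89 ≈ 9.434
cos θ = (m·n)/(|m||n|) = 32/(6.481·9.434) ≈ 0.5234
θ = arccos(0.5234) ≈ 58.44°

58.44°


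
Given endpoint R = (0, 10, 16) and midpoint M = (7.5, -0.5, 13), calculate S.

S = 2M - R
  = (2·7.5 - 0, 2·(-0.5) - 10, 2·13 - 16)
  = (15 + 0, -1 - 10, 26 - 16)
  = (15, -11, 10)

(15, -11, 10)


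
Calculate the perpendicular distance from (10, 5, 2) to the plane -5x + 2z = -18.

distance = |a·x₀ + b·y₀ + c·z₀ - d| / √(a² + b² + c²)
  = |(-5)·10 + 0·5 + 2·2 - (-18)| / √((-5)² + 0² + 2²)
  = |-50 + 0 + 4 + 18| / √(25 + 0 + 4)
  = |-28| / √29
  = 28 / 5.385
  ≈ 5.199

5.199


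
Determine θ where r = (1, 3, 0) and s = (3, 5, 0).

r·s = 1·3 + 3·5 + 0·0 = 3 + 15 + 0 = 18
|r| = √(1² + 3² + 0²) = √10 ≈ 3.162
|s| = √(3² + 5² + 0²) = √34 ≈ 5.831
cos θ = (r·s)/(|r||s|) = 18/(3.162·5.831) ≈ 0.9762
θ = arccos(0.9762) ≈ 12.53°

12.53°


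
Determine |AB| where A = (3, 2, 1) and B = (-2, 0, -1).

d = √[(x₂-x₁)² + (y₂-y₁)² + (z₂-z₁)²]
  = √[(-5)² + (-2)² + (-2)²]
  = √[25 + 4 + 4]
  = √33
  ≈ 5.745

5.745


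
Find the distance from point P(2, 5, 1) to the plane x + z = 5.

distance = |a·x₀ + b·y₀ + c·z₀ - d| / √(a² + b² + c²)
  = |1·2 + 0·5 + 1·1 - 5| / √(1² + 0² + 1²)
  = |2 + 0 + 1 - 5| / √(1 + 0 + 1)
  = |-2| / √2
  = 2 / 1.414
  ≈ 1.414

1.414


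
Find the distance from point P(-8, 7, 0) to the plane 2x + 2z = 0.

distance = |a·x₀ + b·y₀ + c·z₀ - d| / √(a² + b² + c²)
  = |2·(-8) + 0·7 + 2·0 - 0| / √(2² + 0² + 2²)
  = |-16 + 0 + 0 + 0| / √(4 + 0 + 4)
  = |-16| / √8
  = 16 / 2.828
  ≈ 5.657

5.657


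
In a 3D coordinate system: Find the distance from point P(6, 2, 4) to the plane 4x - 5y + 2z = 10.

distance = |a·x₀ + b·y₀ + c·z₀ - d| / √(a² + b² + c²)
  = |4·6 + (-5)·2 + 2·4 - 10| / √(4² + (-5)² + 2²)
  = |24 - 10 + 8 - 10| / √(16 + 25 + 4)
  = |12| / √45
  = 12 / 6.708
  ≈ 1.789

1.789


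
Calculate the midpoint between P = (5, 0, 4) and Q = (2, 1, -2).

M = ((x₁+x₂)/2, (y₁+y₂)/2, (z₁+z₂)/2)
  = ((5 + 2)/2, (0 + 1)/2, (4 - 2)/2)
  = (7/2, 1/2, 2/2)
  = (3.5, 0.5, 1)

(3.5, 0.5, 1)


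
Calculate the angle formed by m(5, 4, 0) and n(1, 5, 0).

m·n = 5·1 + 4·5 + 0·0 = 5 + 20 + 0 = 25
|m| = √(5² + 4² + 0²) = √41 ≈ 6.403
|n| = √(1² + 5² + 0²) = √26 ≈ 5.099
cos θ = (m·n)/(|m||n|) = 25/(6.403·5.099) ≈ 0.7657
θ = arccos(0.7657) ≈ 40.03°

40.03°


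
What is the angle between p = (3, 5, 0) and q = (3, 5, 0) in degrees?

p·q = 3·3 + 5·5 + 0·0 = 9 + 25 + 0 = 34
|p| = √(3² + 5² + 0²) = √34 ≈ 5.831
|q| = √(3² + 5² + 0²) = √34 ≈ 5.831
cos θ = (p·q)/(|p||q|) = 34/(5.831·5.831) ≈ 1
θ = arccos(1) ≈ 0°

0°


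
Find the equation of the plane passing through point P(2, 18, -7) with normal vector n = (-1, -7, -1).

The plane through P with normal n = (a, b, c) satisfies n·(r - P) = 0,
i.e. ax + by + cz = a·x₀ + b·y₀ + c·z₀.
d = (-1)·2 + (-7)·18 + (-1)·(-7)
  = -2 - 126 + 7
  = -121
Equation: -x - 7y - z = -121

-x - 7y - z = -121


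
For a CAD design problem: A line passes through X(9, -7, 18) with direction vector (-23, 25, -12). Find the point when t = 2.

P(t) = X + t·d
  = (9 + (-23)·2, -7 + 25·2, 18 + (-12)·2)
  = (9 - 46, -7 + 50, 18 - 24)
  = (-37, 43, -6)

(-37, 43, -6)


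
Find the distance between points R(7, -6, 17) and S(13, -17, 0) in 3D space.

d = √[(x₂-x₁)² + (y₂-y₁)² + (z₂-z₁)²]
  = √[6² + (-11)² + (-17)²]
  = √[36 + 121 + 289]
  = √446
  ≈ 21.12

21.12


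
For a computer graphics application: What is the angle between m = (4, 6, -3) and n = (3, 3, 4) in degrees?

m·n = 4·3 + 6·3 + (-3)·4 = 12 + 18 - 12 = 18
|m| = √(4² + 6² + (-3)²) = √61 ≈ 7.81
|n| = √(3² + 3² + 4²) = √34 ≈ 5.831
cos θ = (m·n)/(|m||n|) = 18/(7.81·5.831) ≈ 0.3952
θ = arccos(0.3952) ≈ 66.72°

66.72°


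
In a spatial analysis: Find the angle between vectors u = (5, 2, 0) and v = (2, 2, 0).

u·v = 5·2 + 2·2 + 0·0 = 10 + 4 + 0 = 14
|u| = √(5² + 2² + 0²) = √29 ≈ 5.385
|v| = √(2² + 2² + 0²) = √8 ≈ 2.828
cos θ = (u·v)/(|u||v|) = 14/(5.385·2.828) ≈ 0.9191
θ = arccos(0.9191) ≈ 23.2°

23.2°


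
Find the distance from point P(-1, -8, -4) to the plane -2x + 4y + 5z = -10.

distance = |a·x₀ + b·y₀ + c·z₀ - d| / √(a² + b² + c²)
  = |(-2)·(-1) + 4·(-8) + 5·(-4) - (-10)| / √((-2)² + 4² + 5²)
  = |2 - 32 - 20 + 10| / √(4 + 16 + 25)
  = |-40| / √45
  = 40 / 6.708
  ≈ 5.963

5.963


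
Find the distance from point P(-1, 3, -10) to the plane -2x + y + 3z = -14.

distance = |a·x₀ + b·y₀ + c·z₀ - d| / √(a² + b² + c²)
  = |(-2)·(-1) + 1·3 + 3·(-10) - (-14)| / √((-2)² + 1² + 3²)
  = |2 + 3 - 30 + 14| / √(4 + 1 + 9)
  = |-11| / √14
  = 11 / 3.742
  ≈ 2.94

2.94


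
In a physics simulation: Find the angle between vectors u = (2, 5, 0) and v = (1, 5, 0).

u·v = 2·1 + 5·5 + 0·0 = 2 + 25 + 0 = 27
|u| = √(2² + 5² + 0²) = √29 ≈ 5.385
|v| = √(1² + 5² + 0²) = √26 ≈ 5.099
cos θ = (u·v)/(|u||v|) = 27/(5.385·5.099) ≈ 0.9833
θ = arccos(0.9833) ≈ 10.49°

10.49°


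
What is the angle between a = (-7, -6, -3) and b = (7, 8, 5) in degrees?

a·b = (-7)·7 + (-6)·8 + (-3)·5 = -49 - 48 - 15 = -112
|a| = √((-7)² + (-6)² + (-3)²) = √94 ≈ 9.695
|b| = √(7² + 8² + 5²) = √138 ≈ 11.75
cos θ = (a·b)/(|a||b|) = -112/(9.695·11.75) ≈ -0.9834
θ = arccos(-0.9834) ≈ 169.5°

169.5°


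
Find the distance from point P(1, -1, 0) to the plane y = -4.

distance = |a·x₀ + b·y₀ + c·z₀ - d| / √(a² + b² + c²)
  = |0·1 + 1·(-1) + 0·0 - (-4)| / √(0² + 1² + 0²)
  = |0 - 1 + 0 + 4| / √(0 + 1 + 0)
  = |3| / √1
  = 3 / 1
  ≈ 3

3


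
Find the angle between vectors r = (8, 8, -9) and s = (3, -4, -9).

r·s = 8·3 + 8·(-4) + (-9)·(-9) = 24 - 32 + 81 = 73
|r| = √(8² + 8² + (-9)²) = √209 ≈ 14.46
|s| = √(3² + (-4)² + (-9)²) = √106 ≈ 10.3
cos θ = (r·s)/(|r||s|) = 73/(14.46·10.3) ≈ 0.4905
θ = arccos(0.4905) ≈ 60.63°

60.63°


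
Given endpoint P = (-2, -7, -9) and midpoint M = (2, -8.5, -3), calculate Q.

Q = 2M - P
  = (2·2 - (-2), 2·(-8.5) - (-7), 2·(-3) - (-9))
  = (4 + 2, -17 + 7, -6 + 9)
  = (6, -10, 3)

(6, -10, 3)


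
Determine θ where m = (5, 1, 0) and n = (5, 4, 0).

m·n = 5·5 + 1·4 + 0·0 = 25 + 4 + 0 = 29
|m| = √(5² + 1² + 0²) = √26 ≈ 5.099
|n| = √(5² + 4² + 0²) = √41 ≈ 6.403
cos θ = (m·n)/(|m||n|) = 29/(5.099·6.403) ≈ 0.8882
θ = arccos(0.8882) ≈ 27.35°

27.35°


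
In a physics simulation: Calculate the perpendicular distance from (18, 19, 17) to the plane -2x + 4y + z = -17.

distance = |a·x₀ + b·y₀ + c·z₀ - d| / √(a² + b² + c²)
  = |(-2)·18 + 4·19 + 1·17 - (-17)| / √((-2)² + 4² + 1²)
  = |-36 + 76 + 17 + 17| / √(4 + 16 + 1)
  = |74| / √21
  = 74 / 4.583
  ≈ 16.15

16.15


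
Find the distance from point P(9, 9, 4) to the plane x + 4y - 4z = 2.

distance = |a·x₀ + b·y₀ + c·z₀ - d| / √(a² + b² + c²)
  = |1·9 + 4·9 + (-4)·4 - 2| / √(1² + 4² + (-4)²)
  = |9 + 36 - 16 - 2| / √(1 + 16 + 16)
  = |27| / √33
  = 27 / 5.745
  ≈ 4.7

4.7


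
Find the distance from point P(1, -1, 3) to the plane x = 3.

distance = |a·x₀ + b·y₀ + c·z₀ - d| / √(a² + b² + c²)
  = |1·1 + 0·(-1) + 0·3 - 3| / √(1² + 0² + 0²)
  = |1 + 0 + 0 - 3| / √(1 + 0 + 0)
  = |-2| / √1
  = 2 / 1
  ≈ 2

2


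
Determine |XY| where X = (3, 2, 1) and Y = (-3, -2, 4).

d = √[(x₂-x₁)² + (y₂-y₁)² + (z₂-z₁)²]
  = √[(-6)² + (-4)² + 3²]
  = √[36 + 16 + 9]
  = √61
  ≈ 7.81

7.81


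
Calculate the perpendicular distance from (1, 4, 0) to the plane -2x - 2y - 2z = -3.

distance = |a·x₀ + b·y₀ + c·z₀ - d| / √(a² + b² + c²)
  = |(-2)·1 + (-2)·4 + (-2)·0 - (-3)| / √((-2)² + (-2)² + (-2)²)
  = |-2 - 8 + 0 + 3| / √(4 + 4 + 4)
  = |-7| / √12
  = 7 / 3.464
  ≈ 2.021

2.021


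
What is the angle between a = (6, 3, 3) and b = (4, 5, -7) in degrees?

a·b = 6·4 + 3·5 + 3·(-7) = 24 + 15 - 21 = 18
|a| = √(6² + 3² + 3²) = √54 ≈ 7.348
|b| = √(4² + 5² + (-7)²) = √90 ≈ 9.487
cos θ = (a·b)/(|a||b|) = 18/(7.348·9.487) ≈ 0.2582
θ = arccos(0.2582) ≈ 75.04°

75.04°


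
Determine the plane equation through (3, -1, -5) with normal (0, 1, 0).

The plane through P with normal n = (a, b, c) satisfies n·(r - P) = 0,
i.e. ax + by + cz = a·x₀ + b·y₀ + c·z₀.
d = 0·3 + 1·(-1) + 0·(-5)
  = 0 - 1 + 0
  = -1
Equation: y = -1

y = -1


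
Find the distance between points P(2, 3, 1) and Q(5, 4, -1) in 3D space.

d = √[(x₂-x₁)² + (y₂-y₁)² + (z₂-z₁)²]
  = √[3² + 1² + (-2)²]
  = √[9 + 1 + 4]
  = √14
  ≈ 3.742

3.742


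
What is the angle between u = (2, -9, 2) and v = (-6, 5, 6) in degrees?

u·v = 2·(-6) + (-9)·5 + 2·6 = -12 - 45 + 12 = -45
|u| = √(2² + (-9)² + 2²) = √89 ≈ 9.434
|v| = √((-6)² + 5² + 6²) = √97 ≈ 9.849
cos θ = (u·v)/(|u||v|) = -45/(9.434·9.849) ≈ -0.4843
θ = arccos(-0.4843) ≈ 119°

119°


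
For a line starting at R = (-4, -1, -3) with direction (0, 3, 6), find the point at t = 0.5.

P(t) = R + t·d
  = (-4 + 0·0.5, -1 + 3·0.5, -3 + 6·0.5)
  = (-4 + 0, -1 + 1.5, -3 + 3)
  = (-4, 0.5, 0)

(-4, 0.5, 0)


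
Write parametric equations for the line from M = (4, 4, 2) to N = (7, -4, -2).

Direction vector d = N - M = (7 - 4, -4 - 4, -2 - 2) = (3, -8, -4)
Parametric form r = M + t·d:
x = 4 + 3t, y = 4 - 8t, z = 2 - 4t

x = 4 + 3t, y = 4 - 8t, z = 2 - 4t


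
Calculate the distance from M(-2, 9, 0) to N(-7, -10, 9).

d = √[(x₂-x₁)² + (y₂-y₁)² + (z₂-z₁)²]
  = √[(-5)² + (-19)² + 9²]
  = √[25 + 361 + 81]
  = √467
  ≈ 21.61

21.61


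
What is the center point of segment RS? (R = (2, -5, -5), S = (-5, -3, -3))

M = ((x₁+x₂)/2, (y₁+y₂)/2, (z₁+z₂)/2)
  = ((2 - 5)/2, (-5 - 3)/2, (-5 - 3)/2)
  = (-3/2, -8/2, -8/2)
  = (-1.5, -4, -4)

(-1.5, -4, -4)


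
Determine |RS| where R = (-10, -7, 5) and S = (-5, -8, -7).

d = √[(x₂-x₁)² + (y₂-y₁)² + (z₂-z₁)²]
  = √[5² + (-1)² + (-12)²]
  = √[25 + 1 + 144]
  = √170
  ≈ 13.04

13.04


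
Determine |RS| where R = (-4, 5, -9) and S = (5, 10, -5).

d = √[(x₂-x₁)² + (y₂-y₁)² + (z₂-z₁)²]
  = √[9² + 5² + 4²]
  = √[81 + 25 + 16]
  = √122
  ≈ 11.05

11.05


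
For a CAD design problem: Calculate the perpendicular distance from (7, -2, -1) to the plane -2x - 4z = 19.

distance = |a·x₀ + b·y₀ + c·z₀ - d| / √(a² + b² + c²)
  = |(-2)·7 + 0·(-2) + (-4)·(-1) - 19| / √((-2)² + 0² + (-4)²)
  = |-14 + 0 + 4 - 19| / √(4 + 0 + 16)
  = |-29| / √20
  = 29 / 4.472
  ≈ 6.485

6.485


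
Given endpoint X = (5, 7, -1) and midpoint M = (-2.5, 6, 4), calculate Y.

Y = 2M - X
  = (2·(-2.5) - 5, 2·6 - 7, 2·4 - (-1))
  = (-5 - 5, 12 - 7, 8 + 1)
  = (-10, 5, 9)

(-10, 5, 9)


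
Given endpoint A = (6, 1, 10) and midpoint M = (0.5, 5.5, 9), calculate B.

B = 2M - A
  = (2·0.5 - 6, 2·5.5 - 1, 2·9 - 10)
  = (1 - 6, 11 - 1, 18 - 10)
  = (-5, 10, 8)

(-5, 10, 8)


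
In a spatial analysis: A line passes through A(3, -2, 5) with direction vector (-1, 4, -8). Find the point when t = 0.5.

P(t) = A + t·d
  = (3 + (-1)·0.5, -2 + 4·0.5, 5 + (-8)·0.5)
  = (3 - 0.5, -2 + 2, 5 - 4)
  = (2.5, 0, 1)

(2.5, 0, 1)


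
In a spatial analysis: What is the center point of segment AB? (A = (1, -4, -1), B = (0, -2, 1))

M = ((x₁+x₂)/2, (y₁+y₂)/2, (z₁+z₂)/2)
  = ((1 + 0)/2, (-4 - 2)/2, (-1 + 1)/2)
  = (1/2, -6/2, 0/2)
  = (0.5, -3, 0)

(0.5, -3, 0)


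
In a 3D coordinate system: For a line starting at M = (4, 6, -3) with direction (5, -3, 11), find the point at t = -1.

P(t) = M + t·d
  = (4 + 5·(-1), 6 + (-3)·(-1), -3 + 11·(-1))
  = (4 - 5, 6 + 3, -3 - 11)
  = (-1, 9, -14)

(-1, 9, -14)


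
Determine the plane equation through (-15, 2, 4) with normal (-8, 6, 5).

The plane through P with normal n = (a, b, c) satisfies n·(r - P) = 0,
i.e. ax + by + cz = a·x₀ + b·y₀ + c·z₀.
d = (-8)·(-15) + 6·2 + 5·4
  = 120 + 12 + 20
  = 152
Equation: -8x + 6y + 5z = 152

-8x + 6y + 5z = 152


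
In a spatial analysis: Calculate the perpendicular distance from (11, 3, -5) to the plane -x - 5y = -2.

distance = |a·x₀ + b·y₀ + c·z₀ - d| / √(a² + b² + c²)
  = |(-1)·11 + (-5)·3 + 0·(-5) - (-2)| / √((-1)² + (-5)² + 0²)
  = |-11 - 15 + 0 + 2| / √(1 + 25 + 0)
  = |-24| / √26
  = 24 / 5.099
  ≈ 4.707

4.707


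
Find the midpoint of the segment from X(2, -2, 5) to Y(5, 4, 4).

M = ((x₁+x₂)/2, (y₁+y₂)/2, (z₁+z₂)/2)
  = ((2 + 5)/2, (-2 + 4)/2, (5 + 4)/2)
  = (7/2, 2/2, 9/2)
  = (3.5, 1, 4.5)

(3.5, 1, 4.5)


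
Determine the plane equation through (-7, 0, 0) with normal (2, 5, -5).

The plane through P with normal n = (a, b, c) satisfies n·(r - P) = 0,
i.e. ax + by + cz = a·x₀ + b·y₀ + c·z₀.
d = 2·(-7) + 5·0 + (-5)·0
  = -14 + 0 + 0
  = -14
Equation: 2x + 5y - 5z = -14

2x + 5y - 5z = -14


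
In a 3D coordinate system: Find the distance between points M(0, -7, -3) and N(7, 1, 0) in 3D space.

d = √[(x₂-x₁)² + (y₂-y₁)² + (z₂-z₁)²]
  = √[7² + 8² + 3²]
  = √[49 + 64 + 9]
  = √122
  ≈ 11.05

11.05


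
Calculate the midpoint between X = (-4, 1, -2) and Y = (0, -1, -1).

M = ((x₁+x₂)/2, (y₁+y₂)/2, (z₁+z₂)/2)
  = ((-4 + 0)/2, (1 - 1)/2, (-2 - 1)/2)
  = (-4/2, 0/2, -3/2)
  = (-2, 0, -1.5)

(-2, 0, -1.5)


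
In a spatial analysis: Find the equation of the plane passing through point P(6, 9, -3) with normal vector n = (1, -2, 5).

The plane through P with normal n = (a, b, c) satisfies n·(r - P) = 0,
i.e. ax + by + cz = a·x₀ + b·y₀ + c·z₀.
d = 1·6 + (-2)·9 + 5·(-3)
  = 6 - 18 - 15
  = -27
Equation: x - 2y + 5z = -27

x - 2y + 5z = -27


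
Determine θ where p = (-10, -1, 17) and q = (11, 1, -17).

p·q = (-10)·11 + (-1)·1 + 17·(-17) = -110 - 1 - 289 = -400
|p| = √((-10)² + (-1)² + 17²) = √390 ≈ 19.75
|q| = √(11² + 1² + (-17)²) = √411 ≈ 20.27
cos θ = (p·q)/(|p||q|) = -400/(19.75·20.27) ≈ -0.9991
θ = arccos(-0.9991) ≈ 177.6°

177.6°


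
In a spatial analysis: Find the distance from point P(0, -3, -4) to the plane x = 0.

distance = |a·x₀ + b·y₀ + c·z₀ - d| / √(a² + b² + c²)
  = |1·0 + 0·(-3) + 0·(-4) - 0| / √(1² + 0² + 0²)
  = |0 + 0 + 0 + 0| / √(1 + 0 + 0)
  = |0| / √1
  = 0 / 1
  ≈ 0

0


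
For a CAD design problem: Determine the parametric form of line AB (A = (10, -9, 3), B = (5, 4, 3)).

Direction vector d = B - A = (5 - 10, 4 + 9, 3 - 3) = (-5, 13, 0)
Parametric form r = A + t·d:
x = 10 - 5t, y = -9 + 13t, z = 3

x = 10 - 5t, y = -9 + 13t, z = 3


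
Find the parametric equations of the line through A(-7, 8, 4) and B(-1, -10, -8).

Direction vector d = B - A = (-1 + 7, -10 - 8, -8 - 4) = (6, -18, -12)
Parametric form r = A + t·d:
x = -7 + 6t, y = 8 - 18t, z = 4 - 12t

x = -7 + 6t, y = 8 - 18t, z = 4 - 12t


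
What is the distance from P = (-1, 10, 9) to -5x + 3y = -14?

distance = |a·x₀ + b·y₀ + c·z₀ - d| / √(a² + b² + c²)
  = |(-5)·(-1) + 3·10 + 0·9 - (-14)| / √((-5)² + 3² + 0²)
  = |5 + 30 + 0 + 14| / √(25 + 9 + 0)
  = |49| / √34
  = 49 / 5.831
  ≈ 8.403

8.403


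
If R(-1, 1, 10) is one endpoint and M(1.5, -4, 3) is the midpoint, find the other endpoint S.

S = 2M - R
  = (2·1.5 - (-1), 2·(-4) - 1, 2·3 - 10)
  = (3 + 1, -8 - 1, 6 - 10)
  = (4, -9, -4)

(4, -9, -4)


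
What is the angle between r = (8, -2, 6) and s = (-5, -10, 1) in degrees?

r·s = 8·(-5) + (-2)·(-10) + 6·1 = -40 + 20 + 6 = -14
|r| = √(8² + (-2)² + 6²) = √104 ≈ 10.2
|s| = √((-5)² + (-10)² + 1²) = √126 ≈ 11.22
cos θ = (r·s)/(|r||s|) = -14/(10.2·11.22) ≈ -0.1223
θ = arccos(-0.1223) ≈ 97.02°

97.02°


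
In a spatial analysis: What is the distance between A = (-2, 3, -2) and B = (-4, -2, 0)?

d = √[(x₂-x₁)² + (y₂-y₁)² + (z₂-z₁)²]
  = √[(-2)² + (-5)² + 2²]
  = √[4 + 25 + 4]
  = √33
  ≈ 5.745

5.745


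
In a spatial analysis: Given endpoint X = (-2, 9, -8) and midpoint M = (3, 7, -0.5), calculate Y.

Y = 2M - X
  = (2·3 - (-2), 2·7 - 9, 2·(-0.5) - (-8))
  = (6 + 2, 14 - 9, -1 + 8)
  = (8, 5, 7)

(8, 5, 7)


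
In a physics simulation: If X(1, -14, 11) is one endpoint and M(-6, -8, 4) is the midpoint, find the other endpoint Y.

Y = 2M - X
  = (2·(-6) - 1, 2·(-8) - (-14), 2·4 - 11)
  = (-12 - 1, -16 + 14, 8 - 11)
  = (-13, -2, -3)

(-13, -2, -3)


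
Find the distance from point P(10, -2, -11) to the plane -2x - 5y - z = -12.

distance = |a·x₀ + b·y₀ + c·z₀ - d| / √(a² + b² + c²)
  = |(-2)·10 + (-5)·(-2) + (-1)·(-11) - (-12)| / √((-2)² + (-5)² + (-1)²)
  = |-20 + 10 + 11 + 12| / √(4 + 25 + 1)
  = |13| / √30
  = 13 / 5.477
  ≈ 2.373

2.373


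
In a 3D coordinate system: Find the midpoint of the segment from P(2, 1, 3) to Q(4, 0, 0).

M = ((x₁+x₂)/2, (y₁+y₂)/2, (z₁+z₂)/2)
  = ((2 + 4)/2, (1 + 0)/2, (3 + 0)/2)
  = (6/2, 1/2, 3/2)
  = (3, 0.5, 1.5)

(3, 0.5, 1.5)


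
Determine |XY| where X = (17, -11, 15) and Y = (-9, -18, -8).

d = √[(x₂-x₁)² + (y₂-y₁)² + (z₂-z₁)²]
  = √[(-26)² + (-7)² + (-23)²]
  = √[676 + 49 + 529]
  = √1254
  ≈ 35.41

35.41


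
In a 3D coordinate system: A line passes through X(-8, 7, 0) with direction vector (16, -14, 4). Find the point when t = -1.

P(t) = X + t·d
  = (-8 + 16·(-1), 7 + (-14)·(-1), 0 + 4·(-1))
  = (-8 - 16, 7 + 14, 0 - 4)
  = (-24, 21, -4)

(-24, 21, -4)


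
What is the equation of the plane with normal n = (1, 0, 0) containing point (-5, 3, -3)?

The plane through P with normal n = (a, b, c) satisfies n·(r - P) = 0,
i.e. ax + by + cz = a·x₀ + b·y₀ + c·z₀.
d = 1·(-5) + 0·3 + 0·(-3)
  = -5 + 0 + 0
  = -5
Equation: x = -5

x = -5


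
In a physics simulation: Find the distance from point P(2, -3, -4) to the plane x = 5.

distance = |a·x₀ + b·y₀ + c·z₀ - d| / √(a² + b² + c²)
  = |1·2 + 0·(-3) + 0·(-4) - 5| / √(1² + 0² + 0²)
  = |2 + 0 + 0 - 5| / √(1 + 0 + 0)
  = |-3| / √1
  = 3 / 1
  ≈ 3

3


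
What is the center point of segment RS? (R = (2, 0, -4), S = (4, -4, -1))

M = ((x₁+x₂)/2, (y₁+y₂)/2, (z₁+z₂)/2)
  = ((2 + 4)/2, (0 - 4)/2, (-4 - 1)/2)
  = (6/2, -4/2, -5/2)
  = (3, -2, -2.5)

(3, -2, -2.5)


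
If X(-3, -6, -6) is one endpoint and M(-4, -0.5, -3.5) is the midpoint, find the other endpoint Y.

Y = 2M - X
  = (2·(-4) - (-3), 2·(-0.5) - (-6), 2·(-3.5) - (-6))
  = (-8 + 3, -1 + 6, -7 + 6)
  = (-5, 5, -1)

(-5, 5, -1)


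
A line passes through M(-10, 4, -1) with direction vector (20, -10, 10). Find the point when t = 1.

P(t) = M + t·d
  = (-10 + 20·1, 4 + (-10)·1, -1 + 10·1)
  = (-10 + 20, 4 - 10, -1 + 10)
  = (10, -6, 9)

(10, -6, 9)


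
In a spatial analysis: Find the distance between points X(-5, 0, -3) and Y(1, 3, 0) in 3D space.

d = √[(x₂-x₁)² + (y₂-y₁)² + (z₂-z₁)²]
  = √[6² + 3² + 3²]
  = √[36 + 9 + 9]
  = √54
  ≈ 7.348

7.348


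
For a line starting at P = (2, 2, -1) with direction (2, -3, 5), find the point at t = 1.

P(t) = P + t·d
  = (2 + 2·1, 2 + (-3)·1, -1 + 5·1)
  = (2 + 2, 2 - 3, -1 + 5)
  = (4, -1, 4)

(4, -1, 4)


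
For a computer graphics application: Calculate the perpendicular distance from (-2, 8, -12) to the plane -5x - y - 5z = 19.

distance = |a·x₀ + b·y₀ + c·z₀ - d| / √(a² + b² + c²)
  = |(-5)·(-2) + (-1)·8 + (-5)·(-12) - 19| / √((-5)² + (-1)² + (-5)²)
  = |10 - 8 + 60 - 19| / √(25 + 1 + 25)
  = |43| / √51
  = 43 / 7.141
  ≈ 6.021

6.021


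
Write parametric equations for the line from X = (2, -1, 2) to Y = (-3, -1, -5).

Direction vector d = Y - X = (-3 - 2, -1 + 1, -5 - 2) = (-5, 0, -7)
Parametric form r = X + t·d:
x = 2 - 5t, y = -1, z = 2 - 7t

x = 2 - 5t, y = -1, z = 2 - 7t


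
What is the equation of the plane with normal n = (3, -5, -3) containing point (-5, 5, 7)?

The plane through P with normal n = (a, b, c) satisfies n·(r - P) = 0,
i.e. ax + by + cz = a·x₀ + b·y₀ + c·z₀.
d = 3·(-5) + (-5)·5 + (-3)·7
  = -15 - 25 - 21
  = -61
Equation: 3x - 5y - 3z = -61

3x - 5y - 3z = -61


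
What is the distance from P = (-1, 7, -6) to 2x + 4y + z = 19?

distance = |a·x₀ + b·y₀ + c·z₀ - d| / √(a² + b² + c²)
  = |2·(-1) + 4·7 + 1·(-6) - 19| / √(2² + 4² + 1²)
  = |-2 + 28 - 6 - 19| / √(4 + 16 + 1)
  = |1| / √21
  = 1 / 4.583
  ≈ 0.2182

0.2182


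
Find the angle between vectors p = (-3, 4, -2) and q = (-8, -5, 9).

p·q = (-3)·(-8) + 4·(-5) + (-2)·9 = 24 - 20 - 18 = -14
|p| = √((-3)² + 4² + (-2)²) = √29 ≈ 5.385
|q| = √((-8)² + (-5)² + 9²) = √170 ≈ 13.04
cos θ = (p·q)/(|p||q|) = -14/(5.385·13.04) ≈ -0.1994
θ = arccos(-0.1994) ≈ 101.5°

101.5°


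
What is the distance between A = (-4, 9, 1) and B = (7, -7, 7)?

d = √[(x₂-x₁)² + (y₂-y₁)² + (z₂-z₁)²]
  = √[11² + (-16)² + 6²]
  = √[121 + 256 + 36]
  = √413
  ≈ 20.32

20.32


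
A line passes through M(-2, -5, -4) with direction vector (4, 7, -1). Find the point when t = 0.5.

P(t) = M + t·d
  = (-2 + 4·0.5, -5 + 7·0.5, -4 + (-1)·0.5)
  = (-2 + 2, -5 + 3.5, -4 - 0.5)
  = (0, -1.5, -4.5)

(0, -1.5, -4.5)
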